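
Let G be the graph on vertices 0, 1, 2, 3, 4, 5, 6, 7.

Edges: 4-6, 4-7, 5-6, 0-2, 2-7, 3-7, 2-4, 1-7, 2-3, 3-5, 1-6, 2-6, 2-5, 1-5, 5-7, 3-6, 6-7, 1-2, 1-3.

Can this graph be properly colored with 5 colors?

1, 2, 3, 5, 6, 7 are mutually adjacent (a clique of size 6), so at least 6 colors are needed.
So 5 colors are not enough.

No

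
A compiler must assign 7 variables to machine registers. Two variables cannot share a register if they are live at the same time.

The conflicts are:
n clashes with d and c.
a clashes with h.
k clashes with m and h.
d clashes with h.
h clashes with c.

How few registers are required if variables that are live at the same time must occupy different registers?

2

k and m conflict, so at least 2 registers are needed.
2 registers suffice: n=1, a=2, k=2, m=1, d=2, h=1, c=2. Each listed conflict is separated.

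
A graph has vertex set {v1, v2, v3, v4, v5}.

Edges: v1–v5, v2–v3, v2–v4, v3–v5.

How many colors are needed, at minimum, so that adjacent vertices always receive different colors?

2

v1 and v5 are adjacent, so at least 2 colors are needed.
One proper 2-coloring: v1=2, v2=1, v3=2, v4=2, v5=1. No two adjacent vertices share a color.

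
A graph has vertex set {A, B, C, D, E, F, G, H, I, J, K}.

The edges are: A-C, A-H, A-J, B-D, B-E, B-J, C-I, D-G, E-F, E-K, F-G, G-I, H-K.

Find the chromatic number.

The cycle B-D-G-F-E-B has odd length 5, so it cannot be 2-colored; at least 3 colors are needed.
3 colors suffice: A=1, B=2, C=2, D=3, E=1, F=2, G=1, H=3, I=3, J=3, K=2. No two adjacent vertices share a color.

3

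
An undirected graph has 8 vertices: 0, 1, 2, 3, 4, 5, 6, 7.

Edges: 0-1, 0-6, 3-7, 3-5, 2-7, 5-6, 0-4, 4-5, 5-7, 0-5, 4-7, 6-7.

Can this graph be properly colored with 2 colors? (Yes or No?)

No

0, 5, 6 are mutually adjacent, so at least 3 colors are needed.
So 2 colors are not enough.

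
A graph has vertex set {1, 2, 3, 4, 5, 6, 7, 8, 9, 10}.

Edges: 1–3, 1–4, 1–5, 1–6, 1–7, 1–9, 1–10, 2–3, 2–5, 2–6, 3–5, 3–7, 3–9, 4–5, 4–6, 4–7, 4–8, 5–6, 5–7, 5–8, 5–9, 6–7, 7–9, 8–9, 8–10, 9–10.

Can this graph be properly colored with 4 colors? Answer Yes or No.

1, 4, 5, 6, 7 are mutually adjacent (a clique of size 5), so at least 5 colors are needed.
So 4 colors are not enough.

No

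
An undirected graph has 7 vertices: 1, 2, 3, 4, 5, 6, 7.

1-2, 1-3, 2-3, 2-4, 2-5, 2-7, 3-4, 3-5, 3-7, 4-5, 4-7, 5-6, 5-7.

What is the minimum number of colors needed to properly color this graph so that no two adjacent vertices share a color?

2, 3, 4, 5, 7 are mutually adjacent (a clique of size 5), so at least 5 colors are needed.
A valid assignment using 5 colors: 1=blue, 2=red, 3=green, 4=purple, 5=blue, 6=red, 7=yellow. No two adjacent vertices share a color.

5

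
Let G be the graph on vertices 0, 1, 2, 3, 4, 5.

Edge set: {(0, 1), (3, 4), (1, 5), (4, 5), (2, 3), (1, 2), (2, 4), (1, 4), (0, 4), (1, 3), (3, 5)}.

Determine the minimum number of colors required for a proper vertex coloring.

4

1, 3, 4, 5 are mutually adjacent (a clique of size 4), so at least 4 colors are needed.
4 colors suffice: 0=c, 1=b, 2=d, 3=c, 4=a, 5=d. Each edge has distinct colors on its endpoints.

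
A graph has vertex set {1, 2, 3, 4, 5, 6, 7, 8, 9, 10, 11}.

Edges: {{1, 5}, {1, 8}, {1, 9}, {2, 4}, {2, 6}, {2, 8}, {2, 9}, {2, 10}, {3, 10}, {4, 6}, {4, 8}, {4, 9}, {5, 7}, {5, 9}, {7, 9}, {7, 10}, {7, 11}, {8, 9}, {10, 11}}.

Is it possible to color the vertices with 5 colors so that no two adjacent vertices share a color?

Yes

The chromatic number is 4. 2, 4, 8, 9 are mutually adjacent (a clique of size 4), so at least 4 colors are needed.
4 colors suffice: color a → {6, 9, 10}; color b → {1, 2, 3, 7}; color c → {5, 8, 11}; color d → {4}.
Since 5 ≥ 4, a proper 5-coloring certainly exists.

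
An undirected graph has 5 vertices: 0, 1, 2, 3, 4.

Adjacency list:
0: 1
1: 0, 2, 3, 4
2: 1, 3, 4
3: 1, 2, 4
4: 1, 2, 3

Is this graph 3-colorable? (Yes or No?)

No

1, 2, 3, 4 are mutually adjacent (a clique of size 4), so at least 4 colors are needed.
So 3 colors are not enough.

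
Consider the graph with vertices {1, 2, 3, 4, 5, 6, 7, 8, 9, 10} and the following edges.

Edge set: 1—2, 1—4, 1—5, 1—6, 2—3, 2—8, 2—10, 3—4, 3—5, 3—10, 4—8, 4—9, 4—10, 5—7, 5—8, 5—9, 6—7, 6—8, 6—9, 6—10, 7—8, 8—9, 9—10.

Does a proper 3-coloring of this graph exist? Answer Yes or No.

Yes

The chromatic number is 3. 6, 7, 8 are pairwise adjacent, so at least 3 colors are needed.
3 colors suffice: color a → {1, 8, 10}; color b → {2, 4, 5, 6}; color c → {3, 7, 9}.
That is already a proper 3-coloring.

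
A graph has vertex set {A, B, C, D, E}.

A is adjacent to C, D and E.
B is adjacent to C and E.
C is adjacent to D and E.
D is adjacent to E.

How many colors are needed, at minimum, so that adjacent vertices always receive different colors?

4

A, C, D, E are mutually adjacent (a clique of size 4), so at least 4 colors are needed.
4 colors suffice: A=4, B=3, C=2, D=3, E=1. Each edge has distinct colors on its endpoints.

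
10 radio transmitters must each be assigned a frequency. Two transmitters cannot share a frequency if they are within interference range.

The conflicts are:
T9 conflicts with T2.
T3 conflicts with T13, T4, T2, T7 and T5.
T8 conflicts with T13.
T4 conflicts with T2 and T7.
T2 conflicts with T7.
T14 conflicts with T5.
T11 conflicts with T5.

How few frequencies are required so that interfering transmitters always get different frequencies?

4

T3, T4, T2, T7 are mutually in conflict, so at least 4 frequencies are needed.
Using 4 frequencies: T9=1, T3=1, T8=1, T13=2, T4=4, T2=2, T7=3, T14=1, T11=1, T5=2. No two conflicting transmitters share a frequency.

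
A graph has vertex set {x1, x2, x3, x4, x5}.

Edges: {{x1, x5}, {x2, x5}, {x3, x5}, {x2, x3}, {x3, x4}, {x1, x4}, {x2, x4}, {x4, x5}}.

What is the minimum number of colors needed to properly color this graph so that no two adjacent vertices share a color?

4

x2, x3, x4, x5 form a clique, so at least 4 colors are needed.
One proper 4-coloring: x1=green, x2=green, x3=yellow, x4=blue, x5=red. Each edge has distinct colors on its endpoints.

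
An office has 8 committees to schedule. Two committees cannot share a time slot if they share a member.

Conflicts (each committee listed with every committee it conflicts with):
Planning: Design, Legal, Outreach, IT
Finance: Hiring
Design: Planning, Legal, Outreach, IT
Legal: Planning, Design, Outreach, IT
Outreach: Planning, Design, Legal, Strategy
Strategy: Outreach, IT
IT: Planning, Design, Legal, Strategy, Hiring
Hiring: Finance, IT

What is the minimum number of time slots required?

4

Planning, Design, Legal, Outreach are mutually in conflict, so at least 4 time slots are needed.
4 time slots suffice: Planning=3, Finance=1, Design=2, Legal=4, Outreach=1, Strategy=2, IT=1, Hiring=2. Every pair that conflicts lands in different time slots.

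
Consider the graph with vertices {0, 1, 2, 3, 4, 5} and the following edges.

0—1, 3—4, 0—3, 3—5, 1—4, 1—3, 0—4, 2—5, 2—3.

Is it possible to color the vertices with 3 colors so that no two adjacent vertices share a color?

No

0, 1, 3, 4 form a clique, so at least 4 colors are needed.
So 3 colors are not enough.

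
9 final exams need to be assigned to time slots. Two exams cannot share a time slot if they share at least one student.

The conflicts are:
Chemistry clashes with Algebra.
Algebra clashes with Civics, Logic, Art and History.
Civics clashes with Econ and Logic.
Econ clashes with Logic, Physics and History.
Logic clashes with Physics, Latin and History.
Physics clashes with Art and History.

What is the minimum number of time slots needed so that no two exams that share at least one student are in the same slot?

Econ, Logic, Physics, History pairwise conflict, so at least 4 time slots are needed.
4 time slots suffice: Chemistry=1, Algebra=2, Civics=3, Econ=2, Logic=1, Physics=4, Latin=2, Art=1, History=3. No two conflicting exams share a time slot.

4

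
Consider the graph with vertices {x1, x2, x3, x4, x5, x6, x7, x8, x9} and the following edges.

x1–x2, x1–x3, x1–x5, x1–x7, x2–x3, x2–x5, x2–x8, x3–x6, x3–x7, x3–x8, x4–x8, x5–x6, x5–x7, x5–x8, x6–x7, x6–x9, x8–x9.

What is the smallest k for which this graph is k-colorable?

3

x1, x2, x5 are mutually adjacent, so at least 3 colors are needed.
3 colors suffice: x1=1, x2=3, x3=2, x4=2, x5=2, x6=1, x7=3, x8=1, x9=2. Each edge has distinct colors on its endpoints.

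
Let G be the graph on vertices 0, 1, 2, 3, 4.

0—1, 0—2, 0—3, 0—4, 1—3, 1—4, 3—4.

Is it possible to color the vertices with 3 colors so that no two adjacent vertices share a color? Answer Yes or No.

No

0, 1, 3, 4 form a clique, so at least 4 colors are needed.
So 3 colors are not enough.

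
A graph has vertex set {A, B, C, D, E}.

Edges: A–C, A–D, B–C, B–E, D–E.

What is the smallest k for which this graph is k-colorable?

3

The cycle B-E-D-A-C-B has odd length 5, so it cannot be 2-colored; at least 3 colors are needed.
A valid assignment using 3 colors: A=2, B=3, C=1, D=1, E=2. Each edge has distinct colors on its endpoints.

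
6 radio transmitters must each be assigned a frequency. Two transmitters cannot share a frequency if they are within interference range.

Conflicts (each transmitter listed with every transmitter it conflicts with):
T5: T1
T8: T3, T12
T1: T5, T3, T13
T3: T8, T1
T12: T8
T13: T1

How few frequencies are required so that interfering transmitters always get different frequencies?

T5 and T1 conflict, so at least 2 frequencies are needed.
2 frequencies suffice: frequency 1 → {T8, T1}; frequency 2 → {T5, T3, T12, T13}. No two conflicting transmitters share a frequency.

2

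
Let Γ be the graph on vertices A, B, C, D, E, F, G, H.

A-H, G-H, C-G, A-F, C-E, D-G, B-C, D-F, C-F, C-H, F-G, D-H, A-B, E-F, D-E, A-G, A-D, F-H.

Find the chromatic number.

5

A, D, F, G, H form a clique, so at least 5 colors are needed.
A valid assignment using 5 colors: A=2, B=1, C=2, D=4, E=3, F=1, G=3, H=5. Each edge has distinct colors on its endpoints.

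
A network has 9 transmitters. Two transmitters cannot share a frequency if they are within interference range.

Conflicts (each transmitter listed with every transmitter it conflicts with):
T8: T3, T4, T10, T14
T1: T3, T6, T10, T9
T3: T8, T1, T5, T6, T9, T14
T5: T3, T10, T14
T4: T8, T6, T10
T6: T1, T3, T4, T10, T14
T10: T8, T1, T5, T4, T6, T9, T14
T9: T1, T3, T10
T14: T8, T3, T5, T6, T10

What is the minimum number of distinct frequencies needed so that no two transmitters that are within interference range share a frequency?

T5, T10, T14 pairwise conflict, so at least 3 frequencies are needed.
Using 3 frequencies: T8=3, T1=2, T3=1, T5=3, T4=2, T6=3, T10=1, T9=3, T14=2. No two conflicting transmitters share a frequency.

3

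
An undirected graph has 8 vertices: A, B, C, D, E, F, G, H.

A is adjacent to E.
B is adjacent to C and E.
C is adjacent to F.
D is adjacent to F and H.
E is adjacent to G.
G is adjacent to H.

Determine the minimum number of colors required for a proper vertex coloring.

3

The cycle E-G-H-D-F-C-B-E has odd length 7, so it cannot be 2-colored; at least 3 colors are needed.
3 colors suffice: color 1 → {C, D, E}; color 2 → {A, B, F, G}; color 3 → {H}. Every edge joins two different colors.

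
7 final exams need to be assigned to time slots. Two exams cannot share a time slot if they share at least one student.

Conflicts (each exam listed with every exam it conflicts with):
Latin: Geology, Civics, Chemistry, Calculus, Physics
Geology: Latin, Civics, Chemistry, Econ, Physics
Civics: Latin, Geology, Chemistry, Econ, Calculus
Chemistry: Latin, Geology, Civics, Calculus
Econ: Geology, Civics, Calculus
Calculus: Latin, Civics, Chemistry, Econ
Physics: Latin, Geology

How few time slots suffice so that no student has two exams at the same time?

4

Latin, Civics, Chemistry, Calculus are mutually in conflict, so at least 4 time slots are needed.
4 time slots suffice: time slot 1 → {Latin, Econ}; time slot 2 → {Geology, Calculus}; time slot 3 → {Civics, Physics}; time slot 4 → {Chemistry}. No two conflicting exams share a time slot.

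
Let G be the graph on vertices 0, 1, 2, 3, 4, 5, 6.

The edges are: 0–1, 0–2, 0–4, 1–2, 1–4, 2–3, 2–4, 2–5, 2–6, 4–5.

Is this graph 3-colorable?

0, 1, 2, 4 form a clique, so at least 4 colors are needed.
So 3 colors are not enough.

No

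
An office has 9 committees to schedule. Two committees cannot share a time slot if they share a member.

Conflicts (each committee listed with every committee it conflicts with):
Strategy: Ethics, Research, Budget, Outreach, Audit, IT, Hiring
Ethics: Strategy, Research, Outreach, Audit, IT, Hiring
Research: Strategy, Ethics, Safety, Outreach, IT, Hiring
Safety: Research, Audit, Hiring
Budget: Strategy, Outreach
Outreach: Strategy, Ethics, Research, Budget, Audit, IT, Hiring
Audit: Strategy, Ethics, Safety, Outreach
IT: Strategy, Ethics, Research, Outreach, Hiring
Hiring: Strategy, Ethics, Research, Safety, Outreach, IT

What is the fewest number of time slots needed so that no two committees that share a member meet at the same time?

Strategy, Ethics, Research, Outreach, IT, Hiring pairwise conflict, so at least 6 time slots are needed.
A valid assignment using 6 time slots: Strategy=1, Ethics=3, Research=5, Safety=1, Budget=3, Outreach=2, Audit=4, IT=6, Hiring=4. Each listed conflict is separated.

6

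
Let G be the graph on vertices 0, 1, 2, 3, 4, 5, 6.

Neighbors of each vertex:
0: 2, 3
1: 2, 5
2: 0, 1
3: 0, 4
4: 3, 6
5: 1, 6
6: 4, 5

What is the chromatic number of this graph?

The cycle 0-2-1-5-6-4-3-0 has odd length 7, so it cannot be 2-colored; at least 3 colors are needed.
One proper 3-coloring: 0=b, 1=b, 2=a, 3=a, 4=c, 5=a, 6=b. No two adjacent vertices share a color.

3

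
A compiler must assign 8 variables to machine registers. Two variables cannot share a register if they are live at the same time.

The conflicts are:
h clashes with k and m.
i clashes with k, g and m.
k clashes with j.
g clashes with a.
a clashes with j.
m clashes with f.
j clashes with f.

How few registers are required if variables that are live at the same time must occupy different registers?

The cycle k-j-f-m-i-k has odd length 5, so it cannot be 2-colored; at least 3 registers are needed.
3 registers suffice: register 1 → {h, i, j}; register 2 → {k, g, m}; register 3 → {a, f}. Each listed conflict is separated.

3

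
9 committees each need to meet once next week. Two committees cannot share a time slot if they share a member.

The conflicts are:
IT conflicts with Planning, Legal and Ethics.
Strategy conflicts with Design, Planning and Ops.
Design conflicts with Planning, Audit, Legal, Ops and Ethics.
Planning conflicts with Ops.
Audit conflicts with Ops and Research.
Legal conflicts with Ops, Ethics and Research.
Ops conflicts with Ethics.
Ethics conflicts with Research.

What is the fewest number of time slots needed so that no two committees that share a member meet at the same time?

4

Strategy, Design, Planning, Ops all conflict with each other, so at least 4 time slots are needed.
4 time slots suffice: time slot 1 → {IT, Ops, Research}; time slot 2 → {Design}; time slot 3 → {Planning, Audit, Legal}; time slot 4 → {Strategy, Ethics}. Every pair that conflicts lands in different time slots.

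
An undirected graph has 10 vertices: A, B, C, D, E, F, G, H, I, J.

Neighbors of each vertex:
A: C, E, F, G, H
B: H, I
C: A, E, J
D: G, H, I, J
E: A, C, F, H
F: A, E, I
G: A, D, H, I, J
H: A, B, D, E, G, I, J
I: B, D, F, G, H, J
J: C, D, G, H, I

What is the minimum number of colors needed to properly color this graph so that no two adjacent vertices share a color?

D, G, H, I, J are pairwise adjacent (a clique of size 5), so at least 5 colors are needed.
5 colors suffice: color red → {C, F, H}; color blue → {A, I}; color green → {B, E, G}; color yellow → {J}; color purple → {D}. Each edge has distinct colors on its endpoints.

5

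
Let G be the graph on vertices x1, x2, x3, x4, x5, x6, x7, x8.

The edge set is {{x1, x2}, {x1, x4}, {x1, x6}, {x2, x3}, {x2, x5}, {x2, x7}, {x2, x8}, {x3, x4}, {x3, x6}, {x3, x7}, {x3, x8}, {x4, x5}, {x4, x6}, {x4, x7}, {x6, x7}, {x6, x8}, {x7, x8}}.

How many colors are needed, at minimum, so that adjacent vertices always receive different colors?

x3, x4, x6, x7 form a clique, so at least 4 colors are needed.
4 colors suffice: color R → {x1, x5, x7}; color B → {x4, x8}; color G → {x2, x6}; color Y → {x3}. No two adjacent vertices share a color.

4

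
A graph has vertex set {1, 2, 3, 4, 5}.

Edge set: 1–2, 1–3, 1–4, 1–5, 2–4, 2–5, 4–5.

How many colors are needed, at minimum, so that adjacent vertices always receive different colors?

4

1, 2, 4, 5 are pairwise adjacent (a clique of size 4), so at least 4 colors are needed.
4 colors suffice: color red → {1}; color blue → {3, 4}; color green → {5}; color yellow → {2}. No two adjacent vertices share a color.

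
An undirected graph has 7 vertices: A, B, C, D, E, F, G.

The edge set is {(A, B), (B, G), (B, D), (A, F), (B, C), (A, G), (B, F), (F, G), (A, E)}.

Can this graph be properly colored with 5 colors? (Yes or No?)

The chromatic number is 4. A, B, F, G are pairwise adjacent (a clique of size 4), so at least 4 colors are needed.
4 colors suffice: color red → {B, E}; color blue → {A, C, D}; color green → {G}; color yellow → {F}.
Since 5 ≥ 4, a proper 5-coloring certainly exists.

Yes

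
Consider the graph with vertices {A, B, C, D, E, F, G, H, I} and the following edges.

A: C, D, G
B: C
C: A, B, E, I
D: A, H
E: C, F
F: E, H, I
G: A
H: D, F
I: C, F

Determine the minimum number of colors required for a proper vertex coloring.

A and G are adjacent, so at least 2 colors are needed.
A valid assignment using 2 colors: A=blue, B=blue, C=red, D=red, E=blue, F=red, G=red, H=blue, I=blue. Every edge joins two different colors.

2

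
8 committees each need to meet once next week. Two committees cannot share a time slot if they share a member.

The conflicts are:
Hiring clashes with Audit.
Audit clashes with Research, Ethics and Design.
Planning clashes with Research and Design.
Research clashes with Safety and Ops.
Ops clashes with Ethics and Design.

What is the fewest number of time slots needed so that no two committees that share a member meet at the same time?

2

Planning and Research conflict, so at least 2 time slots are needed.
2 time slots suffice: Hiring=1, Audit=2, Planning=2, Research=1, Safety=2, Ops=2, Ethics=1, Design=1. Every pair that conflicts lands in different time slots.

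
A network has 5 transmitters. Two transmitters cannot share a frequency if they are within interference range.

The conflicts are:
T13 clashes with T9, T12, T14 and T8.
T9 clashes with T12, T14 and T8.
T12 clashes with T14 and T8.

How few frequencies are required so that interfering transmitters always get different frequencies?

T13, T9, T12, T14 all conflict with each other, so at least 4 frequencies are needed.
4 frequencies suffice: frequency 1 → {T12}; frequency 2 → {T13}; frequency 3 → {T9}; frequency 4 → {T14, T8}. No two conflicting transmitters share a frequency.

4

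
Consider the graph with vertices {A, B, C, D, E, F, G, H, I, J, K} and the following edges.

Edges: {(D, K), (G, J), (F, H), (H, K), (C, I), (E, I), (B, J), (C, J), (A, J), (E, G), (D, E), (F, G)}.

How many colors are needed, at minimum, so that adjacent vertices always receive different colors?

The cycle C-I-E-G-J-C has odd length 5, so it cannot be 2-colored; at least 3 colors are needed.
One proper 3-coloring: A=2, B=2, C=3, D=2, E=1, F=1, G=2, H=2, I=2, J=1, K=1. Each edge has distinct colors on its endpoints.

3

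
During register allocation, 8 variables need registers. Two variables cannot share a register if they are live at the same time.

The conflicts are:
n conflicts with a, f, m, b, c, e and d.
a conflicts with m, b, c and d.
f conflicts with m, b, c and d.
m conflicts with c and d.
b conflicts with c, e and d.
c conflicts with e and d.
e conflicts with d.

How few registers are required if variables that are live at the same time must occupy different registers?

5

n, a, m, c, d are mutually in conflict, so at least 5 registers are needed.
5 registers suffice: register 1 → {c}; register 2 → {n}; register 3 → {d}; register 4 → {m, b}; register 5 → {a, f, e}. Each listed conflict is separated.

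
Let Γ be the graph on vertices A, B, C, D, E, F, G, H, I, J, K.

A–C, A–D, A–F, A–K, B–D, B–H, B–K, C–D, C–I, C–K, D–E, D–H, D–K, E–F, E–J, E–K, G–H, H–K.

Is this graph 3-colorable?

No

B, D, H, K are mutually adjacent (a clique of size 4), so at least 4 colors are needed.
So 3 colors are not enough.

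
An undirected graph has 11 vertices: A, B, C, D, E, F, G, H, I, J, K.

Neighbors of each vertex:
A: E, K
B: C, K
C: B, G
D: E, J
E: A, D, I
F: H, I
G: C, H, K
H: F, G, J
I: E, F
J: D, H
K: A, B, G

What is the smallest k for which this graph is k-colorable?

The cycle J-D-E-A-K-G-H-J has odd length 7, so it cannot be 2-colored; at least 3 colors are needed.
3 colors suffice: A=blue, B=blue, C=red, D=blue, E=red, F=green, G=blue, H=red, I=blue, J=green, K=red. Each edge has distinct colors on its endpoints.

3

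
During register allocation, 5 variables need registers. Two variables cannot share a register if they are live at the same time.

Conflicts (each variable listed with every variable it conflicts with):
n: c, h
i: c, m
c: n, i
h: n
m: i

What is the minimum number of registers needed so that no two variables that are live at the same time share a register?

i and m conflict, so at least 2 registers are needed.
A valid assignment using 2 registers: n=2, i=2, c=1, h=1, m=1. No two conflicting variables share a register.

2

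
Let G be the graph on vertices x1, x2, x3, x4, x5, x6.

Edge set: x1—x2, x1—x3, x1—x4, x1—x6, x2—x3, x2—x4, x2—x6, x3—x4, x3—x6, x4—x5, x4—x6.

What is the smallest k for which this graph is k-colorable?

x1, x2, x3, x4, x6 are mutually adjacent (a clique of size 5), so at least 5 colors are needed.
A valid assignment using 5 colors: x1=4, x2=3, x3=5, x4=1, x5=2, x6=2. No two adjacent vertices share a color.

5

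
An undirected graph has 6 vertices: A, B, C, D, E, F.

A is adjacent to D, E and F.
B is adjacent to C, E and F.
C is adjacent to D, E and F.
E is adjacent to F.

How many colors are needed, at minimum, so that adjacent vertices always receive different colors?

B, C, E, F are mutually adjacent (a clique of size 4), so at least 4 colors are needed.
A valid assignment using 4 colors: A=red, B=yellow, C=red, D=blue, E=green, F=blue. Every edge joins two different colors.

4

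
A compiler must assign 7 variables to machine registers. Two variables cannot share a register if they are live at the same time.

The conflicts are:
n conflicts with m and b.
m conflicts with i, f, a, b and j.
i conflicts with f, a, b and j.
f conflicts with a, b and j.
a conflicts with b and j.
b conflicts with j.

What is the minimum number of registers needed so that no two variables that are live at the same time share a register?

m, i, f, a, b, j are mutually in conflict, so at least 6 registers are needed.
6 registers suffice: register 1 → {b}; register 2 → {m}; register 3 → {n, j}; register 4 → {a}; register 5 → {f}; register 6 → {i}. Each listed conflict is separated.

6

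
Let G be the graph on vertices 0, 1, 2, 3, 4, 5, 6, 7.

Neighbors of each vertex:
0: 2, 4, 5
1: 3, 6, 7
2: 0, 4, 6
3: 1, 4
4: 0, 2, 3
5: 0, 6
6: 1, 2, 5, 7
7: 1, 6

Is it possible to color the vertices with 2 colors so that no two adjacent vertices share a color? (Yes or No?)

0, 2, 4 are pairwise adjacent, so at least 3 colors are needed.
So 2 colors are not enough.

No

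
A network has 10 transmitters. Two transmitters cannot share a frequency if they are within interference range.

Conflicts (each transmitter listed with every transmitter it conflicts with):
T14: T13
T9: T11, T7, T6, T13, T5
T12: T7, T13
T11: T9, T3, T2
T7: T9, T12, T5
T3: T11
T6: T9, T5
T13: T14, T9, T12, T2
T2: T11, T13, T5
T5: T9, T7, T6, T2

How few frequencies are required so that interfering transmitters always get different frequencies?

3

T9, T6, T5 pairwise conflict, so at least 3 frequencies are needed.
3 frequencies suffice: frequency 1 → {T14, T9, T12, T3, T2}; frequency 2 → {T11, T13, T5}; frequency 3 → {T7, T6}. No two conflicting transmitters share a frequency.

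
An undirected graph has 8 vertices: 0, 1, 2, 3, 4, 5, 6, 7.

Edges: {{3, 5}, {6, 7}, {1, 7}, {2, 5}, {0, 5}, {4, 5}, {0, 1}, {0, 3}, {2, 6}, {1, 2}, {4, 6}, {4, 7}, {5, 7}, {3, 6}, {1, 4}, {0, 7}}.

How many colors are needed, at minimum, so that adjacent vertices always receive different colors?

0, 1, 7 form a triangle, so at least 3 colors are needed.
3 colors suffice: color red → {2, 3, 7}; color blue → {1, 5, 6}; color green → {0, 4}. Each edge has distinct colors on its endpoints.

3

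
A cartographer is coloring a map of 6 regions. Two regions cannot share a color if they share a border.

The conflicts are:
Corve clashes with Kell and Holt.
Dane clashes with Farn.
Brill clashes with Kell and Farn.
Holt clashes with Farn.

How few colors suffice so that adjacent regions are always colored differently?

The cycle Kell-Brill-Farn-Holt-Corve-Kell has odd length 5, so it cannot be 2-colored; at least 3 colors are needed.
A valid assignment using 3 colors: Corve=1, Dane=2, Brill=2, Kell=3, Holt=2, Farn=1. Each listed conflict is separated.

3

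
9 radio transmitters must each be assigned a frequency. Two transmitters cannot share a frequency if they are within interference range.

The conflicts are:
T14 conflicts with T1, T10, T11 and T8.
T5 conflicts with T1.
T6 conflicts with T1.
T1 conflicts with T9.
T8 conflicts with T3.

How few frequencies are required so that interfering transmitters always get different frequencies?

2

T8 and T3 conflict, so at least 2 frequencies are needed.
2 frequencies suffice: frequency 1 → {T1, T10, T11, T8}; frequency 2 → {T14, T5, T6, T9, T3}. No two conflicting transmitters share a frequency.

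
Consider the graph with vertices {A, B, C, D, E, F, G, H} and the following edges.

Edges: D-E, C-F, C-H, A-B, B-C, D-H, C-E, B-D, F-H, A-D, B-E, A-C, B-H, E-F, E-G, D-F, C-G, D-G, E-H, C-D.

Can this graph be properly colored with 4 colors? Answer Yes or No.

B, C, D, E, H are mutually adjacent (a clique of size 5), so at least 5 colors are needed.
So 4 colors are not enough.

No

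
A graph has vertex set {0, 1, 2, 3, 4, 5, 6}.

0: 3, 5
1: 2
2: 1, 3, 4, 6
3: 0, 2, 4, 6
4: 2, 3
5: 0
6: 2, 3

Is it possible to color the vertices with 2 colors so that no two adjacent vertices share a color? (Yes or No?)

2, 3, 4 are mutually adjacent, so at least 3 colors are needed.
So 2 colors are not enough.

No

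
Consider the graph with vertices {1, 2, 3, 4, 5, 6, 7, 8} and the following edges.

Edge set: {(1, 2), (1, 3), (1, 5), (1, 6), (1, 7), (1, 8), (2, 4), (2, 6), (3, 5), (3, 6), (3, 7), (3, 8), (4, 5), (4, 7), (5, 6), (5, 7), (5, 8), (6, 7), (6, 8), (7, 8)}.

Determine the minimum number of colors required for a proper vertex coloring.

1, 3, 5, 6, 7, 8 are mutually adjacent (a clique of size 6), so at least 6 colors are needed.
6 colors suffice: color red → {4, 6}; color blue → {2, 5}; color green → {1}; color yellow → {7}; color purple → {8}; color orange → {3}. Every edge joins two different colors.

6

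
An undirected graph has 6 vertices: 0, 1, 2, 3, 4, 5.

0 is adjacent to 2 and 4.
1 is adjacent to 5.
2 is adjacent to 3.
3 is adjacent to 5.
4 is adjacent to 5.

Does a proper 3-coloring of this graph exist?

Yes

The chromatic number is 3. The cycle 5-4-0-2-3-5 has odd length 5, so it cannot be 2-colored; at least 3 colors are needed.
3 colors suffice: color a → {0, 5}; color b → {1, 3, 4}; color c → {2}.
That is already a proper 3-coloring.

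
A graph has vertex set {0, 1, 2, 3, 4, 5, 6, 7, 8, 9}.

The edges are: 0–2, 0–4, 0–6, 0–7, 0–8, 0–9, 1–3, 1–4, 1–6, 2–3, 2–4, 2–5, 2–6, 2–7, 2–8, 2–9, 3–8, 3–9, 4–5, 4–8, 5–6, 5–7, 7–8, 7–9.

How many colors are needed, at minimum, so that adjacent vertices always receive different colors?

0, 2, 7, 9 form a clique, so at least 4 colors are needed.
4 colors suffice: color a → {1, 2}; color b → {0, 3, 5}; color c → {6, 8, 9}; color d → {4, 7}. Every edge joins two different colors.

4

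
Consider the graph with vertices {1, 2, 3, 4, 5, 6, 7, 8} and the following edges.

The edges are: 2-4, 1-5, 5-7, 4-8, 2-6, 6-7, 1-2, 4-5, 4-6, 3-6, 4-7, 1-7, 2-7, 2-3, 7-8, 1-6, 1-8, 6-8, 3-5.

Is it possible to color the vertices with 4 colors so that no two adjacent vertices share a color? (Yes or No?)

Yes

The chromatic number is 4. 2, 4, 6, 7 are mutually adjacent (a clique of size 4), so at least 4 colors are needed.
4 colors suffice: color a → {5, 6}; color b → {3, 7}; color c → {1, 4}; color d → {2, 8}.
That is already a proper 4-coloring.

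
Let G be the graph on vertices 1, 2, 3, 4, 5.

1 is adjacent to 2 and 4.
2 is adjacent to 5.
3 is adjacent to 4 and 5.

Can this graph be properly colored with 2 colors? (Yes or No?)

No

The cycle 3-4-1-2-5-3 has odd length 5, so it cannot be 2-colored; at least 3 colors are needed.
So 2 colors are not enough.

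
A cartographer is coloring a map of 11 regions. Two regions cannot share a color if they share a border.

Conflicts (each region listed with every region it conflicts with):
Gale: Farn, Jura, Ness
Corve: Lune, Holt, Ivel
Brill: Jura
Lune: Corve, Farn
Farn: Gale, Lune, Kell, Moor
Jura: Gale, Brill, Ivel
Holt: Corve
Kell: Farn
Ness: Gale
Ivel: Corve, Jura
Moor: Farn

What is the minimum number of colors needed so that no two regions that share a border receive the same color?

Brill and Jura conflict, so at least 2 colors are needed.
One proper 2-coloring: Gale=2, Corve=1, Brill=2, Lune=2, Farn=1, Jura=1, Holt=2, Kell=2, Ness=1, Ivel=2, Moor=2. Each listed conflict is separated.

2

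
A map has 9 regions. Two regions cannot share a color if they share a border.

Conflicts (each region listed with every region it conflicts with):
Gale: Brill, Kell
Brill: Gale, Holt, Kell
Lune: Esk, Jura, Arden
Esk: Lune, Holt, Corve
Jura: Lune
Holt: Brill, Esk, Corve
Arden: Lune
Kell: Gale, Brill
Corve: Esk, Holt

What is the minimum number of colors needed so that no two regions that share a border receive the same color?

3

Gale, Brill, Kell are mutually in conflict, so at least 3 colors are needed.
3 colors suffice: Gale=3, Brill=1, Lune=1, Esk=2, Jura=2, Holt=3, Arden=2, Kell=2, Corve=1. Each listed conflict is separated.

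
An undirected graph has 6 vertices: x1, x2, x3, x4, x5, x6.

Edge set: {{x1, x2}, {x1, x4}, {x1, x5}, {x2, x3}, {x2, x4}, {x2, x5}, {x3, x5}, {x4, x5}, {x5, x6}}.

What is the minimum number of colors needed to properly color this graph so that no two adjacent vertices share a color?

4

x1, x2, x4, x5 are pairwise adjacent (a clique of size 4), so at least 4 colors are needed.
4 colors suffice: color R → {x5}; color B → {x2, x6}; color G → {x3, x4}; color Y → {x1}. Every edge joins two different colors.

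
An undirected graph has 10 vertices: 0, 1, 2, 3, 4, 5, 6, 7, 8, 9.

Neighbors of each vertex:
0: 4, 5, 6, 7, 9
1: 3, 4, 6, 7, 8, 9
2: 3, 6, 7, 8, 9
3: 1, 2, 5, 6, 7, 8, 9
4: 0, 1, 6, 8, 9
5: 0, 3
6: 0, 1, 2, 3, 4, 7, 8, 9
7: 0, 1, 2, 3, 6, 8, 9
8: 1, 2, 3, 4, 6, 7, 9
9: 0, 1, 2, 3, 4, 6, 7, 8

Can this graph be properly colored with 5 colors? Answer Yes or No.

No

1, 3, 6, 7, 8, 9 are pairwise adjacent (a clique of size 6), so at least 6 colors are needed.
So 5 colors are not enough.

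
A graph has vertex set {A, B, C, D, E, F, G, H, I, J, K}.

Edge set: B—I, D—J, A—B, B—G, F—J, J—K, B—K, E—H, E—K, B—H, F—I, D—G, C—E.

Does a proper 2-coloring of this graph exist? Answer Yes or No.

No

The cycle G-B-K-J-D-G has odd length 5, so it cannot be 2-colored; at least 3 colors are needed.
So 2 colors are not enough.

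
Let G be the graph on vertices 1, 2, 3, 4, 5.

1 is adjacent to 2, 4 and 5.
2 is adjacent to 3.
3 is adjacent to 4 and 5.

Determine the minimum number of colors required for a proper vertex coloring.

2

1 and 2 are adjacent, so at least 2 colors are needed.
2 colors suffice: color a → {1, 3}; color b → {2, 4, 5}. Every edge joins two different colors.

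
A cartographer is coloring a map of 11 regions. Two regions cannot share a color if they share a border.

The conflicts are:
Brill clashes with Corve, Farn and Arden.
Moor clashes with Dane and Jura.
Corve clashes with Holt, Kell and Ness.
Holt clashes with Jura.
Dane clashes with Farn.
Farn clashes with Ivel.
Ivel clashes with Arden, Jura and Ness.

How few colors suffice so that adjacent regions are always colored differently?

The cycle Ivel-Farn-Dane-Moor-Jura-Ivel has odd length 5, so it cannot be 2-colored; at least 3 colors are needed.
3 colors suffice: color 1 → {Corve, Dane, Ivel}; color 2 → {Brill, Kell, Jura, Ness}; color 3 → {Moor, Holt, Farn, Arden}. Each listed conflict is separated.

3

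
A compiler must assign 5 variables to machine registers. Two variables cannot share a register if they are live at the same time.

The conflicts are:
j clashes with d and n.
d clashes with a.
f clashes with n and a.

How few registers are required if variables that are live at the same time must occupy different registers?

3

The cycle j-d-a-f-n-j has odd length 5, so it cannot be 2-colored; at least 3 registers are needed.
Using 3 registers: j=1, d=2, f=3, n=2, a=1. Every pair that conflicts lands in different registers.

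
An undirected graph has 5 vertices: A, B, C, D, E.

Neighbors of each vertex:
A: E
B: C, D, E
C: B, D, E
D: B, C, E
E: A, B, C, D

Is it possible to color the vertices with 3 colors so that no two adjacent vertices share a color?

No

B, C, D, E are pairwise adjacent (a clique of size 4), so at least 4 colors are needed.
So 3 colors are not enough.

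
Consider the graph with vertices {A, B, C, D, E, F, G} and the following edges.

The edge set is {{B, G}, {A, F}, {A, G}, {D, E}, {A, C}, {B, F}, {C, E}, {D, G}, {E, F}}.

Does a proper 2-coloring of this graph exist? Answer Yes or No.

The cycle D-E-C-A-G-D has odd length 5, so it cannot be 2-colored; at least 3 colors are needed.
So 2 colors are not enough.

No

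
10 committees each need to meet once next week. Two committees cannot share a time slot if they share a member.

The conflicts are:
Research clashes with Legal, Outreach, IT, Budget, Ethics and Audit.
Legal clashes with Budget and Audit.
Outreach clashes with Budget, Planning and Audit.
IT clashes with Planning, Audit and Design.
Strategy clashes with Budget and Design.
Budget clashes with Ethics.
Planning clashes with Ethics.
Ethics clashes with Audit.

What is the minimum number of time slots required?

Research, Legal, Budget all conflict with each other, so at least 3 time slots are needed.
3 time slots suffice: time slot 1 → {Research, Planning, Design}; time slot 2 → {Budget, Audit}; time slot 3 → {Legal, Outreach, IT, Strategy, Ethics}. Each listed conflict is separated.

3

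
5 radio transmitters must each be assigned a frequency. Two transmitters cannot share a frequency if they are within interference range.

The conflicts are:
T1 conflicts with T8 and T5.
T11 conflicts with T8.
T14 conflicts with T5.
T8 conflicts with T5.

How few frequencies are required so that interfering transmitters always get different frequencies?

T1, T8, T5 are mutually in conflict, so at least 3 frequencies are needed.
3 frequencies suffice: T1=3, T11=2, T14=1, T8=1, T5=2. No two conflicting transmitters share a frequency.

3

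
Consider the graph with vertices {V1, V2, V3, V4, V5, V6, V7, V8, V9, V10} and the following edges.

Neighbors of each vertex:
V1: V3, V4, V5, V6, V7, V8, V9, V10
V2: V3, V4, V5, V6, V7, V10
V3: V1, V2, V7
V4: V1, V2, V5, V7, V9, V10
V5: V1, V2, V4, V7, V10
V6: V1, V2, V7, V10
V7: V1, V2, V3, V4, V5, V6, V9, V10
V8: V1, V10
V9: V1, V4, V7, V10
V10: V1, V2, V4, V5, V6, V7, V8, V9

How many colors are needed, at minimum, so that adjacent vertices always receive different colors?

5

V1, V4, V7, V9, V10 form a clique, so at least 5 colors are needed.
5 colors suffice: color red → {V1, V2}; color blue → {V7, V8}; color green → {V3, V10}; color yellow → {V4, V6}; color purple → {V5, V9}. No two adjacent vertices share a color.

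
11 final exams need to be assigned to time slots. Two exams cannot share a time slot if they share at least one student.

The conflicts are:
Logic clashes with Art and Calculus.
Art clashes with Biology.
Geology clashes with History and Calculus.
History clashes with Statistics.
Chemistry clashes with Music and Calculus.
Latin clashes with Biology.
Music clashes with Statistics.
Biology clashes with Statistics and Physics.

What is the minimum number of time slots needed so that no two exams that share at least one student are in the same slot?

3

The cycle Statistics-Biology-Art-Logic-Calculus-Chemistry-Music-Statistics has odd length 7, so it cannot be 2-colored; at least 3 time slots are needed.
Using 3 time slots: Logic=2, Art=3, Geology=2, History=1, Chemistry=2, Latin=2, Music=1, Biology=1, Statistics=2, Physics=2, Calculus=1. Each listed conflict is separated.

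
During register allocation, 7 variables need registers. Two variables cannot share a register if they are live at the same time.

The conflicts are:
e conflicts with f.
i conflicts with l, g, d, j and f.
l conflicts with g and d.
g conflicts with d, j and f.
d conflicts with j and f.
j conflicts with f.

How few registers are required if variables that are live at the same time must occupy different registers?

5

i, g, d, j, f all conflict with each other, so at least 5 registers are needed.
5 registers suffice: register 1 → {e, g}; register 2 → {i}; register 3 → {d}; register 4 → {l, f}; register 5 → {j}. No two conflicting variables share a register.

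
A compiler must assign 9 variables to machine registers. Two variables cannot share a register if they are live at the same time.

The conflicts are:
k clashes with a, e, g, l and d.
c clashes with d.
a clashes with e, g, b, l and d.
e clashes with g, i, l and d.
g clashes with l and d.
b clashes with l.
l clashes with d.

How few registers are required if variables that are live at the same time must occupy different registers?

k, a, e, g, l, d pairwise conflict, so at least 6 registers are needed.
6 registers suffice: register 1 → {c, a, i}; register 2 → {e, b}; register 3 → {d}; register 4 → {l}; register 5 → {g}; register 6 → {k}. Each listed conflict is separated.

6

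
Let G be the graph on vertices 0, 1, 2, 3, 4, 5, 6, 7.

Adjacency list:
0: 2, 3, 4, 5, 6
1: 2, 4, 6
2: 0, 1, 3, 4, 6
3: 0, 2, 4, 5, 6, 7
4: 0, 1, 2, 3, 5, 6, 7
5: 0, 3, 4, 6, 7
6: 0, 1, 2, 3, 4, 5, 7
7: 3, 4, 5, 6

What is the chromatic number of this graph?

5

0, 3, 4, 5, 6 are pairwise adjacent (a clique of size 5), so at least 5 colors are needed.
5 colors suffice: color a → {4}; color b → {6}; color c → {1, 3}; color d → {0, 7}; color e → {2, 5}. Every edge joins two different colors.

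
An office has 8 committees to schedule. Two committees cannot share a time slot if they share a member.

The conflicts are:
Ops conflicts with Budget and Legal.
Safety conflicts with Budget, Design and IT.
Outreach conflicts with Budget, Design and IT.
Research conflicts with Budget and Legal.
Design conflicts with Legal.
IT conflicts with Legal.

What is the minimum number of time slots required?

3

The cycle Safety-Budget-Ops-Legal-IT-Safety has odd length 5, so it cannot be 2-colored; at least 3 time slots are needed.
A valid assignment using 3 time slots: Ops=2, Safety=3, Outreach=3, Research=2, Budget=1, Design=2, IT=2, Legal=1. Each listed conflict is separated.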